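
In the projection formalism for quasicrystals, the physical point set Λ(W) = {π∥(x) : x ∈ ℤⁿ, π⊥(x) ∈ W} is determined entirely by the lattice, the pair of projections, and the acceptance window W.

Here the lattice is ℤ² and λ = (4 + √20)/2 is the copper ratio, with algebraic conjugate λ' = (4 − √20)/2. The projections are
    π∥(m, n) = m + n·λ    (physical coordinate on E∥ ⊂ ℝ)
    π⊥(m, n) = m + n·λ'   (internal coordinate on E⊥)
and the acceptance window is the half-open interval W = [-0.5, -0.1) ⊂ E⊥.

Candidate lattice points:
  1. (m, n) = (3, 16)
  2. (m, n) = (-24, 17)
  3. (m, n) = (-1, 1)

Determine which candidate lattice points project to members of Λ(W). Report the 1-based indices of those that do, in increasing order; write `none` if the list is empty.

none

Compute λ' = (4−√20)/2 = -0.2361, so π⊥(m,n) = m -0.2361·n.
[1] lift (3,16): star map gives -0.7771; window check -0.5 ≤ -0.7771 < -0.1 is false → out
[2] lift (-24,17): star map gives -28.0132; window check -0.5 ≤ -28.0132 < -0.1 is false → out
[3] lift (-1,1): star map gives -1.2361; window check -0.5 ≤ -1.2361 < -0.1 is false → out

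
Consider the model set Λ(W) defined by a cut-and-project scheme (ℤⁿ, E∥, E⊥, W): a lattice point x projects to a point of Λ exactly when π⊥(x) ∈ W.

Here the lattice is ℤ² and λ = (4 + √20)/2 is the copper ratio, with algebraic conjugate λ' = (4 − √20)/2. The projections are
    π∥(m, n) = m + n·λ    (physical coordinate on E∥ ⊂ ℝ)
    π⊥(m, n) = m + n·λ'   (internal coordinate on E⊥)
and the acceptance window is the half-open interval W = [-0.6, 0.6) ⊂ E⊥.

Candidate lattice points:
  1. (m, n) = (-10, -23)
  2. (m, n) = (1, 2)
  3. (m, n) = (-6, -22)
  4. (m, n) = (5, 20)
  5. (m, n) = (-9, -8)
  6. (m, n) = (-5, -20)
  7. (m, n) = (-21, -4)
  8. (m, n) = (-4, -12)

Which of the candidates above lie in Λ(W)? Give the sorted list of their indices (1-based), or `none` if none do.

λ' = (4−√20)/2 ≈ -0.236068.
candidate 1: (m,n)=(-10,-23) → π∥ = -10-23·λ ≈ -107.429563, π⊥ = -10-23·λ' ≈ -4.570437 ∉ [-0.6, 0.6) ⇒ out
candidate 2: (m,n)=(1,2) → π∥ = 1+2·λ ≈ 9.472136, π⊥ = 1+2·λ' ≈ 0.527864 ∈ [-0.6, 0.6) ⇒ IN Λ
candidate 3: (m,n)=(-6,-22) → π∥ = -6-22·λ ≈ -99.193496, π⊥ = -6-22·λ' ≈ -0.806504 ∉ [-0.6, 0.6) ⇒ out
candidate 4: (m,n)=(5,20) → π∥ = 5+20·λ ≈ 89.721360, π⊥ = 5+20·λ' ≈ 0.278640 ∈ [-0.6, 0.6) ⇒ IN Λ
candidate 5: (m,n)=(-9,-8) → π∥ = -9-8·λ ≈ -42.888544, π⊥ = -9-8·λ' ≈ -7.111456 ∉ [-0.6, 0.6) ⇒ out
candidate 6: (m,n)=(-5,-20) → π∥ = -5-20·λ ≈ -89.721360, π⊥ = -5-20·λ' ≈ -0.278640 ∈ [-0.6, 0.6) ⇒ IN Λ
candidate 7: (m,n)=(-21,-4) → π∥ = -21-4·λ ≈ -37.944272, π⊥ = -21-4·λ' ≈ -20.055728 ∉ [-0.6, 0.6) ⇒ out
candidate 8: (m,n)=(-4,-12) → π∥ = -4-12·λ ≈ -54.832816, π⊥ = -4-12·λ' ≈ -1.167184 ∉ [-0.6, 0.6) ⇒ out

2, 4, 6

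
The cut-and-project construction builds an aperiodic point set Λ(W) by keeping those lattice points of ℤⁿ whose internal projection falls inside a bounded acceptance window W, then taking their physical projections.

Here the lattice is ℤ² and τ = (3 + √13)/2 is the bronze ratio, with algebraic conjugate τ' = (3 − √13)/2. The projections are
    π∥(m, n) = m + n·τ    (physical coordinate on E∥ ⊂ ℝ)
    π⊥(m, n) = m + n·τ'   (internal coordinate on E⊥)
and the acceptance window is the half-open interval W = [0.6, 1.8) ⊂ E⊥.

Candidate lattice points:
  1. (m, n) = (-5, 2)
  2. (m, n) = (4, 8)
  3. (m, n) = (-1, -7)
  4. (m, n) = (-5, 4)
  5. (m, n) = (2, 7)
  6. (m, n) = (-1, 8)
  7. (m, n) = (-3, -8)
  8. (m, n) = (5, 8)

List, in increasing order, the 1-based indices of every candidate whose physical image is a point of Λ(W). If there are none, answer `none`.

Numerically τ ≈ 3.302776 and τ' = −1/τ ≈ -0.302776.
candidate 1: (m,n)=(-5,2) → π∥ = -5+2·τ ≈ 1.605551, π⊥ = -5+2·τ' ≈ -5.605551 ∉ [0.6, 1.8) ⇒ out
candidate 2: (m,n)=(4,8) → π∥ = 4+8·τ ≈ 30.422205, π⊥ = 4+8·τ' ≈ 1.577795 ∈ [0.6, 1.8) ⇒ IN Λ
candidate 3: (m,n)=(-1,-7) → π∥ = -1-7·τ ≈ -24.119429, π⊥ = -1-7·τ' ≈ 1.119429 ∈ [0.6, 1.8) ⇒ IN Λ
candidate 4: (m,n)=(-5,4) → π∥ = -5+4·τ ≈ 8.211103, π⊥ = -5+4·τ' ≈ -6.211103 ∉ [0.6, 1.8) ⇒ out
candidate 5: (m,n)=(2,7) → π∥ = 2+7·τ ≈ 25.119429, π⊥ = 2+7·τ' ≈ -0.119429 ∉ [0.6, 1.8) ⇒ out
candidate 6: (m,n)=(-1,8) → π∥ = -1+8·τ ≈ 25.422205, π⊥ = -1+8·τ' ≈ -3.422205 ∉ [0.6, 1.8) ⇒ out
candidate 7: (m,n)=(-3,-8) → π∥ = -3-8·τ ≈ -29.422205, π⊥ = -3-8·τ' ≈ -0.577795 ∉ [0.6, 1.8) ⇒ out
candidate 8: (m,n)=(5,8) → π∥ = 5+8·τ ≈ 31.422205, π⊥ = 5+8·τ' ≈ 2.577795 ∉ [0.6, 1.8) ⇒ out

2, 3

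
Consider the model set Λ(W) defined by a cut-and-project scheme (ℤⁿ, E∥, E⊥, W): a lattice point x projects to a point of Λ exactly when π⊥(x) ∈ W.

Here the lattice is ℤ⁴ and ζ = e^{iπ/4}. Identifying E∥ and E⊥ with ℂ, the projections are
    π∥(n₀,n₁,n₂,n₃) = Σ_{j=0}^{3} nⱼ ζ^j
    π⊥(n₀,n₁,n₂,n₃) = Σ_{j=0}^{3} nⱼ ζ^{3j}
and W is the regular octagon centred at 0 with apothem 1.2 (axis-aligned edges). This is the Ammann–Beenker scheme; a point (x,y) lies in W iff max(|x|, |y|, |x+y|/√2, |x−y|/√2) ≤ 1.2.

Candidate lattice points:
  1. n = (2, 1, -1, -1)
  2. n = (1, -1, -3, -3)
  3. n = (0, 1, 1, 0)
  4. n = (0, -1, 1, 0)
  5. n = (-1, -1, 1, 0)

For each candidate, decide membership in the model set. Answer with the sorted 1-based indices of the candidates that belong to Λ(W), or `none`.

1, 2, 3

Internal map: ζ^{3j} for j=0..3 gives (1,0), (−√2/2,√2/2), (0,−1), (√2/2,√2/2).
candidate 1: n = (2, 1, -1, -1) → π⊥ ≈ (+0.585786, +1.000000); max(|x|,|y|,|x±y|/√2) = 1.121320 ≤ 1.2 ⇒ ∈ W
candidate 2: n = (1, -1, -3, -3) → π⊥ ≈ (-0.414214, +0.171573); max(|x|,|y|,|x±y|/√2) = 0.414214 ≤ 1.2 ⇒ ∈ W
candidate 3: n = (0, 1, 1, 0) → π⊥ ≈ (-0.707107, -0.292893); max(|x|,|y|,|x±y|/√2) = 0.707107 ≤ 1.2 ⇒ ∈ W
candidate 4: n = (0, -1, 1, 0) → π⊥ ≈ (+0.707107, -1.707107); max(|x|,|y|,|x±y|/√2) = 1.707107 > 1.2 ⇒ ∉ W
candidate 5: n = (-1, -1, 1, 0) → π⊥ ≈ (-0.292893, -1.707107); max(|x|,|y|,|x±y|/√2) = 1.707107 > 1.2 ⇒ ∉ W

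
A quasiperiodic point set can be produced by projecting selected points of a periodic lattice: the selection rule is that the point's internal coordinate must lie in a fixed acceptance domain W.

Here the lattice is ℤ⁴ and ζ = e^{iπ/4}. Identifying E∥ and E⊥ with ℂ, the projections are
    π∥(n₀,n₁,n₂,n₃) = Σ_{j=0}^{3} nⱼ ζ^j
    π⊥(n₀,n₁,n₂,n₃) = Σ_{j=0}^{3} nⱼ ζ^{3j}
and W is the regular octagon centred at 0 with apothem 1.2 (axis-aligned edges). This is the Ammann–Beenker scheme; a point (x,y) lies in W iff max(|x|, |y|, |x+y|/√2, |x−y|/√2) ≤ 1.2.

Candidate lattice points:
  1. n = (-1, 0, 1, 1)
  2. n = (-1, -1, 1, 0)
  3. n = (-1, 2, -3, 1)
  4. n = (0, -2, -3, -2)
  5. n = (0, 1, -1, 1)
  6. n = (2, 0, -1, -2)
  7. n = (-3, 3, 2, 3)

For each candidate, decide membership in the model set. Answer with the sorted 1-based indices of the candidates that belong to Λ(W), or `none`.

1, 4, 6

Internal map: ζ^{3j} for j=0..3 gives (1,0), (−√2/2,√2/2), (0,−1), (√2/2,√2/2).
#1 (-1, 0, 1, 1): internal (-0.292893, -0.292893); octagon support 0.414214 vs apothem 1.2 → ∈ W
#2 (-1, -1, 1, 0): internal (-0.292893, -1.707107); octagon support 1.707107 vs apothem 1.2 → ∉ W
#3 (-1, 2, -3, 1): internal (-1.707107, 5.121320); octagon support 5.121320 vs apothem 1.2 → ∉ W
#4 (0, -2, -3, -2): internal (0.000000, 0.171573); octagon support 0.171573 vs apothem 1.2 → ∈ W
#5 (0, 1, -1, 1): internal (0.000000, 2.414214); octagon support 2.414214 vs apothem 1.2 → ∉ W
#6 (2, 0, -1, -2): internal (0.585786, -0.414214); octagon support 0.707107 vs apothem 1.2 → ∈ W
#7 (-3, 3, 2, 3): internal (-3.000000, 2.242641); octagon support 3.707107 vs apothem 1.2 → ∉ W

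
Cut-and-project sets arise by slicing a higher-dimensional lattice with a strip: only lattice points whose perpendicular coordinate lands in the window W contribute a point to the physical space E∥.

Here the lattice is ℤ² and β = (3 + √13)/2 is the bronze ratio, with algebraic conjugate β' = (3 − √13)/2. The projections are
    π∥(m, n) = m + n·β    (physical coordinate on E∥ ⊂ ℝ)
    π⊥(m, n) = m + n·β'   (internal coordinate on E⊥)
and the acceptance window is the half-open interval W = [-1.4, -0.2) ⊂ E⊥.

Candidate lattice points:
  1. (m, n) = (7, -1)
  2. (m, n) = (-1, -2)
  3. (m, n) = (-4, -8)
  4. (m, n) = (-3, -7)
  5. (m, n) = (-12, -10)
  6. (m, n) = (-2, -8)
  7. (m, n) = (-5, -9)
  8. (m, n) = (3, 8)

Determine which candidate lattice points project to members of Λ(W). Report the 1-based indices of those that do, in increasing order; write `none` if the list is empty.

β' = (3−√13)/2 ≈ -0.30278.
[1] lift (7,-1): star map gives 7.30278; window check -1.4 ≤ 7.30278 < -0.2 is false → out
[2] lift (-1,-2): star map gives -0.39445; window check -1.4 ≤ -0.39445 < -0.2 is true → IN Λ
[3] lift (-4,-8): star map gives -1.57779; window check -1.4 ≤ -1.57779 < -0.2 is false → out
[4] lift (-3,-7): star map gives -0.88057; window check -1.4 ≤ -0.88057 < -0.2 is true → IN Λ
[5] lift (-12,-10): star map gives -8.97224; window check -1.4 ≤ -8.97224 < -0.2 is false → out
[6] lift (-2,-8): star map gives 0.42221; window check -1.4 ≤ 0.42221 < -0.2 is false → out
[7] lift (-5,-9): star map gives -2.27502; window check -1.4 ≤ -2.27502 < -0.2 is false → out
[8] lift (3,8): star map gives 0.57779; window check -1.4 ≤ 0.57779 < -0.2 is false → out

2, 4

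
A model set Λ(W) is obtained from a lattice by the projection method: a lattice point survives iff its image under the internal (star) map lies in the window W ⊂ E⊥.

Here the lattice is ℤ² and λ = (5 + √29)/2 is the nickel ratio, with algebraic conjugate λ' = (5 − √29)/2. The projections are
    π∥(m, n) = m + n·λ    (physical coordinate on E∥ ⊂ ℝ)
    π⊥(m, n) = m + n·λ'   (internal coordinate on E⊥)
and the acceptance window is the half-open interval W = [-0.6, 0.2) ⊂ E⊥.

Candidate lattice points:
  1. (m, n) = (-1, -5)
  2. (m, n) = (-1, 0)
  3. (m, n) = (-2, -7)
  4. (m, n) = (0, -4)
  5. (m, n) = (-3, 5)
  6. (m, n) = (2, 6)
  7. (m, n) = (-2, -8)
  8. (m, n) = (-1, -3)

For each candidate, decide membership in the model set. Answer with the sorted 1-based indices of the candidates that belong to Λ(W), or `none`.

Numerically λ ≈ 5.192582 and λ' = −1/λ ≈ -0.192582.
candidate 1: (m,n)=(-1,-5) → π∥ = -1-5·λ ≈ -26.962912, π⊥ = -1-5·λ' ≈ -0.037088 ∈ [-0.6, 0.2) ⇒ IN Λ
candidate 2: (m,n)=(-1,0) → π∥ = -1+0·λ ≈ -1.000000, π⊥ = -1+0·λ' ≈ -1.000000 ∉ [-0.6, 0.2) ⇒ out
candidate 3: (m,n)=(-2,-7) → π∥ = -2-7·λ ≈ -38.348077, π⊥ = -2-7·λ' ≈ -0.651923 ∉ [-0.6, 0.2) ⇒ out
candidate 4: (m,n)=(0,-4) → π∥ = 0-4·λ ≈ -20.770330, π⊥ = 0-4·λ' ≈ 0.770330 ∉ [-0.6, 0.2) ⇒ out
candidate 5: (m,n)=(-3,5) → π∥ = -3+5·λ ≈ 22.962912, π⊥ = -3+5·λ' ≈ -3.962912 ∉ [-0.6, 0.2) ⇒ out
candidate 6: (m,n)=(2,6) → π∥ = 2+6·λ ≈ 33.155494, π⊥ = 2+6·λ' ≈ 0.844506 ∉ [-0.6, 0.2) ⇒ out
candidate 7: (m,n)=(-2,-8) → π∥ = -2-8·λ ≈ -43.540659, π⊥ = -2-8·λ' ≈ -0.459341 ∈ [-0.6, 0.2) ⇒ IN Λ
candidate 8: (m,n)=(-1,-3) → π∥ = -1-3·λ ≈ -16.577747, π⊥ = -1-3·λ' ≈ -0.422253 ∈ [-0.6, 0.2) ⇒ IN Λ

1, 7, 8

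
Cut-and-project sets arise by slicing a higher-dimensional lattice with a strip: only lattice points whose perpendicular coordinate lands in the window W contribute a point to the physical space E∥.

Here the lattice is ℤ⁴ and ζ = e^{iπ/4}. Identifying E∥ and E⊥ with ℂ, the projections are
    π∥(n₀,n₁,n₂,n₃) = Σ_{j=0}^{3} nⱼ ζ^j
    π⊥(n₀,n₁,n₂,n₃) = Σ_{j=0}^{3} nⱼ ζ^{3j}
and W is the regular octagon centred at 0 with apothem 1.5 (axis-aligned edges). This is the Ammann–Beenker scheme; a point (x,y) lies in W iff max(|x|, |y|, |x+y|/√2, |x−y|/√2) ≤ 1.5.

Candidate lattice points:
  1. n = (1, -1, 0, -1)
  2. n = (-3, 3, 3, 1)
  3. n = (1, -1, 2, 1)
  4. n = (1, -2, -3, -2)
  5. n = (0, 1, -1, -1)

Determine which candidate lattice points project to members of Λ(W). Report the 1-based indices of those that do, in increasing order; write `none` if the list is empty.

4

π⊥(n) = n₀ + n₁ζ³ + n₂ζ⁶ + n₃ζ⁹ where ζ = e^{iπ/4}.
candidate 1: n = (1, -1, 0, -1) → π⊥ ≈ (+1.0000, -1.4142); max(|x|,|y|,|x±y|/√2) = 1.7071 > 1.5 ⇒ ∉ W
candidate 2: n = (-3, 3, 3, 1) → π⊥ ≈ (-4.4142, -0.1716); max(|x|,|y|,|x±y|/√2) = 4.4142 > 1.5 ⇒ ∉ W
candidate 3: n = (1, -1, 2, 1) → π⊥ ≈ (+2.4142, -2.0000); max(|x|,|y|,|x±y|/√2) = 3.1213 > 1.5 ⇒ ∉ W
candidate 4: n = (1, -2, -3, -2) → π⊥ ≈ (+1.0000, +0.1716); max(|x|,|y|,|x±y|/√2) = 1.0000 ≤ 1.5 ⇒ ∈ W
candidate 5: n = (0, 1, -1, -1) → π⊥ ≈ (-1.4142, +1.0000); max(|x|,|y|,|x±y|/√2) = 1.7071 > 1.5 ⇒ ∉ W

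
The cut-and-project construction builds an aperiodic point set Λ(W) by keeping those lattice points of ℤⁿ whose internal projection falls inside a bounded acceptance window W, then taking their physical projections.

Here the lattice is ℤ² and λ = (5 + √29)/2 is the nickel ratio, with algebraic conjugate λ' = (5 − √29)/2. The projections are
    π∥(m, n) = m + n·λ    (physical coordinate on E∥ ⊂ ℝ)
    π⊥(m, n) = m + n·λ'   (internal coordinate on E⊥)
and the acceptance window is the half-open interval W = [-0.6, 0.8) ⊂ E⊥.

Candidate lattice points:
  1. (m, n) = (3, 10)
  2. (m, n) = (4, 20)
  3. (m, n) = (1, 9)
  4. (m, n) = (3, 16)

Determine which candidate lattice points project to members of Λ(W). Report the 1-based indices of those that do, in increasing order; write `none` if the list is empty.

2, 4

λ' = (5−√29)/2 ≈ -0.192582.
#1 (3,10): internal coord 3 + (10)·λ' = +1.074176; +1.074176 ∉ [-0.6, 0.8) → out
#2 (4,20): internal coord 4 + (20)·λ' = +0.148352; +0.148352 ∈ [-0.6, 0.8) → IN Λ
#3 (1,9): internal coord 1 + (9)·λ' = -0.733242; -0.733242 ∉ [-0.6, 0.8) → out
#4 (3,16): internal coord 3 + (16)·λ' = -0.081318; -0.081318 ∈ [-0.6, 0.8) → IN Λ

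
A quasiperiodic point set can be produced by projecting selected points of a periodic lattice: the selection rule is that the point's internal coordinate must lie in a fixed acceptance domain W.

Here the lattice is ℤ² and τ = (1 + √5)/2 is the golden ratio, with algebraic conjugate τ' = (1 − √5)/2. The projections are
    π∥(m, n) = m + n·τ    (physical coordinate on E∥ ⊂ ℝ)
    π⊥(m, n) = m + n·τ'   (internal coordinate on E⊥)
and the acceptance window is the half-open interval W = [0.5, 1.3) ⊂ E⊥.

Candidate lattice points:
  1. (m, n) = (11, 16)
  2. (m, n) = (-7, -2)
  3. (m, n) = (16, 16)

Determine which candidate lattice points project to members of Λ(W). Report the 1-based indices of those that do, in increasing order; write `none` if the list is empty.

Compute τ' = (1−√5)/2 = -0.618034, so π⊥(m,n) = m -0.618034·n.
#1 (11,16): internal coord 11 + (16)·τ' = +1.111456; +1.111456 ∈ [0.5, 1.3) → IN Λ
#2 (-7,-2): internal coord -7 + (-2)·τ' = -5.763932; -5.763932 ∉ [0.5, 1.3) → out
#3 (16,16): internal coord 16 + (16)·τ' = +6.111456; +6.111456 ∉ [0.5, 1.3) → out

1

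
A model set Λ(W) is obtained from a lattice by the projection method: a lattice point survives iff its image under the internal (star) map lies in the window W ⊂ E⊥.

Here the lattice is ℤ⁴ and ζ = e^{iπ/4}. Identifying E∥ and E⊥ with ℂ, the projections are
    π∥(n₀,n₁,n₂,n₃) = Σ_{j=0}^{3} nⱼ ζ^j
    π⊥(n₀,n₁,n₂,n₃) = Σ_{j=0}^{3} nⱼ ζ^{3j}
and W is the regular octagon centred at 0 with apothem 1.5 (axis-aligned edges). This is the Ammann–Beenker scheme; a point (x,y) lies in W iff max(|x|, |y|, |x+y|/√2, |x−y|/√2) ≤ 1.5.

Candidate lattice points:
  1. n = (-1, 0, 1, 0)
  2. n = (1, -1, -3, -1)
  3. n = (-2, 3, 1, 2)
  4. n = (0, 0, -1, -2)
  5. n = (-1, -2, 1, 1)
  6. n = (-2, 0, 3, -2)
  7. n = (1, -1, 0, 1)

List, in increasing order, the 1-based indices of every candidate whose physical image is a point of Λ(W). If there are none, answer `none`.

1, 4

With ζ = e^{iπ/4} the internal vectors are ζ^0,ζ^3,ζ^6,ζ^9.
#1 (-1, 0, 1, 0): internal (-1.00000, -1.00000); octagon support 1.41421 vs apothem 1.5 → ∈ W
#2 (1, -1, -3, -1): internal (1.00000, 1.58579); octagon support 1.82843 vs apothem 1.5 → ∉ W
#3 (-2, 3, 1, 2): internal (-2.70711, 2.53553); octagon support 3.70711 vs apothem 1.5 → ∉ W
#4 (0, 0, -1, -2): internal (-1.41421, -0.41421); octagon support 1.41421 vs apothem 1.5 → ∈ W
#5 (-1, -2, 1, 1): internal (1.12132, -1.70711); octagon support 2.00000 vs apothem 1.5 → ∉ W
#6 (-2, 0, 3, -2): internal (-3.41421, -4.41421); octagon support 5.53553 vs apothem 1.5 → ∉ W
#7 (1, -1, 0, 1): internal (2.41421, 0.00000); octagon support 2.41421 vs apothem 1.5 → ∉ W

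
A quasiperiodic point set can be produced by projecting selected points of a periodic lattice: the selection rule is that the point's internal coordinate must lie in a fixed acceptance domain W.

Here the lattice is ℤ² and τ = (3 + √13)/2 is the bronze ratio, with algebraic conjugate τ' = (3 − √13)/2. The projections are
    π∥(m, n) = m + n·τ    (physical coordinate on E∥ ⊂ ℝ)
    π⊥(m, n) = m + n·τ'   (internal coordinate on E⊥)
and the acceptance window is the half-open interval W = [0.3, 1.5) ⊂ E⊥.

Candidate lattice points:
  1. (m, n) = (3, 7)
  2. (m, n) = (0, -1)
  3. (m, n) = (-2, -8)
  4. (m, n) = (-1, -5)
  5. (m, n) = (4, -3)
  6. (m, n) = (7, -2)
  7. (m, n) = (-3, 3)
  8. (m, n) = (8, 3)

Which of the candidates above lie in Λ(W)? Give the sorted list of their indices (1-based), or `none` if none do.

1, 2, 3, 4

Compute τ' = (3−√13)/2 = -0.3028, so π⊥(m,n) = m -0.3028·n.
candidate 1: (m,n)=(3,7) → π∥ = 3+7·τ ≈ 26.1194, π⊥ = 3+7·τ' ≈ 0.8806 ∈ [0.3, 1.5) ⇒ IN Λ
candidate 2: (m,n)=(0,-1) → π∥ = 0-1·τ ≈ -3.3028, π⊥ = 0-1·τ' ≈ 0.3028 ∈ [0.3, 1.5) ⇒ IN Λ
candidate 3: (m,n)=(-2,-8) → π∥ = -2-8·τ ≈ -28.4222, π⊥ = -2-8·τ' ≈ 0.4222 ∈ [0.3, 1.5) ⇒ IN Λ
candidate 4: (m,n)=(-1,-5) → π∥ = -1-5·τ ≈ -17.5139, π⊥ = -1-5·τ' ≈ 0.5139 ∈ [0.3, 1.5) ⇒ IN Λ
candidate 5: (m,n)=(4,-3) → π∥ = 4-3·τ ≈ -5.9083, π⊥ = 4-3·τ' ≈ 4.9083 ∉ [0.3, 1.5) ⇒ out
candidate 6: (m,n)=(7,-2) → π∥ = 7-2·τ ≈ 0.3944, π⊥ = 7-2·τ' ≈ 7.6056 ∉ [0.3, 1.5) ⇒ out
candidate 7: (m,n)=(-3,3) → π∥ = -3+3·τ ≈ 6.9083, π⊥ = -3+3·τ' ≈ -3.9083 ∉ [0.3, 1.5) ⇒ out
candidate 8: (m,n)=(8,3) → π∥ = 8+3·τ ≈ 17.9083, π⊥ = 8+3·τ' ≈ 7.0917 ∉ [0.3, 1.5) ⇒ out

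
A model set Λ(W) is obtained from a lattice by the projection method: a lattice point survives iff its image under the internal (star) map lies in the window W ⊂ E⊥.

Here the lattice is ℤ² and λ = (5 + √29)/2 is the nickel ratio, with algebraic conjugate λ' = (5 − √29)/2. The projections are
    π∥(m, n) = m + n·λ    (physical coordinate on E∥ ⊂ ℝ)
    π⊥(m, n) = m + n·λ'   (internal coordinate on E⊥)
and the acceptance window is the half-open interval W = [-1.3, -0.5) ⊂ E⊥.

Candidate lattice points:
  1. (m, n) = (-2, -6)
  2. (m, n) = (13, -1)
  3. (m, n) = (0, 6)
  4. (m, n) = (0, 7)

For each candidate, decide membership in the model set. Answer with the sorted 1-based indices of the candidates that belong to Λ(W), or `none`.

1, 3

Numerically λ ≈ 5.1926 and λ' = −1/λ ≈ -0.1926.
candidate 1: (m,n)=(-2,-6) → π∥ = -2-6·λ ≈ -33.1555, π⊥ = -2-6·λ' ≈ -0.8445 ∈ [-1.3, -0.5) ⇒ IN Λ
candidate 2: (m,n)=(13,-1) → π∥ = 13-1·λ ≈ 7.8074, π⊥ = 13-1·λ' ≈ 13.1926 ∉ [-1.3, -0.5) ⇒ out
candidate 3: (m,n)=(0,6) → π∥ = 0+6·λ ≈ 31.1555, π⊥ = 0+6·λ' ≈ -1.1555 ∈ [-1.3, -0.5) ⇒ IN Λ
candidate 4: (m,n)=(0,7) → π∥ = 0+7·λ ≈ 36.3481, π⊥ = 0+7·λ' ≈ -1.3481 ∉ [-1.3, -0.5) ⇒ out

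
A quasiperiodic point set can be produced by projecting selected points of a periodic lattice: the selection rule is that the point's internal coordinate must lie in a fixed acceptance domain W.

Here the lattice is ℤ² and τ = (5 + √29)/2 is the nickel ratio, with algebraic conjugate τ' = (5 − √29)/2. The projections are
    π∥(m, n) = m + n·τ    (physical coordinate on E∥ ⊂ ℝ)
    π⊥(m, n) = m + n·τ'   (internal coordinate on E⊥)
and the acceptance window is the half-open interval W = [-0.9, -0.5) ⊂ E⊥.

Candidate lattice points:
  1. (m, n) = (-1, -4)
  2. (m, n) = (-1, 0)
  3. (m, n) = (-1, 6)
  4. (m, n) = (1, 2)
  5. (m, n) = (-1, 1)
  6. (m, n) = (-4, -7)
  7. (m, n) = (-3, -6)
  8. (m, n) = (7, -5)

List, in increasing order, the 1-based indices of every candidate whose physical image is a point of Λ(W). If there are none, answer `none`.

none

τ' = (5−√29)/2 ≈ -0.192582.
candidate 1: (m,n)=(-1,-4) → π∥ = -1-4·τ ≈ -21.770330, π⊥ = -1-4·τ' ≈ -0.229670 ∉ [-0.9, -0.5) ⇒ out
candidate 2: (m,n)=(-1,0) → π∥ = -1+0·τ ≈ -1.000000, π⊥ = -1+0·τ' ≈ -1.000000 ∉ [-0.9, -0.5) ⇒ out
candidate 3: (m,n)=(-1,6) → π∥ = -1+6·τ ≈ 30.155494, π⊥ = -1+6·τ' ≈ -2.155494 ∉ [-0.9, -0.5) ⇒ out
candidate 4: (m,n)=(1,2) → π∥ = 1+2·τ ≈ 11.385165, π⊥ = 1+2·τ' ≈ 0.614835 ∉ [-0.9, -0.5) ⇒ out
candidate 5: (m,n)=(-1,1) → π∥ = -1+1·τ ≈ 4.192582, π⊥ = -1+1·τ' ≈ -1.192582 ∉ [-0.9, -0.5) ⇒ out
candidate 6: (m,n)=(-4,-7) → π∥ = -4-7·τ ≈ -40.348077, π⊥ = -4-7·τ' ≈ -2.651923 ∉ [-0.9, -0.5) ⇒ out
candidate 7: (m,n)=(-3,-6) → π∥ = -3-6·τ ≈ -34.155494, π⊥ = -3-6·τ' ≈ -1.844506 ∉ [-0.9, -0.5) ⇒ out
candidate 8: (m,n)=(7,-5) → π∥ = 7-5·τ ≈ -18.962912, π⊥ = 7-5·τ' ≈ 7.962912 ∉ [-0.9, -0.5) ⇒ out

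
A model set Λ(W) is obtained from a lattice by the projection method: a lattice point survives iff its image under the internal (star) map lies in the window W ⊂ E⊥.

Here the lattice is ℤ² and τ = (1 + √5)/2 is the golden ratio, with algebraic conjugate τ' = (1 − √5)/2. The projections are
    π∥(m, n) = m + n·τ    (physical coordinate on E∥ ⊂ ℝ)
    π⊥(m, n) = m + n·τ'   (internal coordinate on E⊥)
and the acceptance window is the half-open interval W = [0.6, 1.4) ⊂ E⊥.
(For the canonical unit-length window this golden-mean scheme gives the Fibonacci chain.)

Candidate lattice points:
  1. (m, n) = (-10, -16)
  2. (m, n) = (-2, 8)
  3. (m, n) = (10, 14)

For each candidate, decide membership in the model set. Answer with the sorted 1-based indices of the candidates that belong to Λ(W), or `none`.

τ' = (1−√5)/2 ≈ -0.61803.
candidate 1: (m,n)=(-10,-16) → π∥ = -10-16·τ ≈ -35.88854, π⊥ = -10-16·τ' ≈ -0.11146 ∉ [0.6, 1.4) ⇒ out
candidate 2: (m,n)=(-2,8) → π∥ = -2+8·τ ≈ 10.94427, π⊥ = -2+8·τ' ≈ -6.94427 ∉ [0.6, 1.4) ⇒ out
candidate 3: (m,n)=(10,14) → π∥ = 10+14·τ ≈ 32.65248, π⊥ = 10+14·τ' ≈ 1.34752 ∈ [0.6, 1.4) ⇒ IN Λ

3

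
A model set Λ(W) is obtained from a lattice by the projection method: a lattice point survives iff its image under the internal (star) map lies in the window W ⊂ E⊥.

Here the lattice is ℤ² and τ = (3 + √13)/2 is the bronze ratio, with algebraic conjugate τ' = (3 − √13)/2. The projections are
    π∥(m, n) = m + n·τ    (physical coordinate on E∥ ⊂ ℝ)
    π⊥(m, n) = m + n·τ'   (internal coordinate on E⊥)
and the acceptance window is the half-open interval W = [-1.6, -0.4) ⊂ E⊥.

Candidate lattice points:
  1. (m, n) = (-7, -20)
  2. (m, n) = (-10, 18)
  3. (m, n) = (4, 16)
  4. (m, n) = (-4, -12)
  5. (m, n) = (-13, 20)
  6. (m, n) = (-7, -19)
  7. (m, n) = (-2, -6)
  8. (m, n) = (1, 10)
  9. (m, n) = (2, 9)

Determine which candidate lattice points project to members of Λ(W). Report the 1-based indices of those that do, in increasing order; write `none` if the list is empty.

1, 3, 6, 9

τ' = (3−√13)/2 ≈ -0.30278.
#1 (-7,-20): internal coord -7 + (-20)·τ' = -0.94449; -0.94449 ∈ [-1.6, -0.4) → IN Λ
#2 (-10,18): internal coord -10 + (18)·τ' = -15.44996; -15.44996 ∉ [-1.6, -0.4) → out
#3 (4,16): internal coord 4 + (16)·τ' = -0.84441; -0.84441 ∈ [-1.6, -0.4) → IN Λ
#4 (-4,-12): internal coord -4 + (-12)·τ' = -0.36669; -0.36669 ∉ [-1.6, -0.4) → out
#5 (-13,20): internal coord -13 + (20)·τ' = -19.05551; -19.05551 ∉ [-1.6, -0.4) → out
#6 (-7,-19): internal coord -7 + (-19)·τ' = -1.24726; -1.24726 ∈ [-1.6, -0.4) → IN Λ
#7 (-2,-6): internal coord -2 + (-6)·τ' = -0.18335; -0.18335 ∉ [-1.6, -0.4) → out
#8 (1,10): internal coord 1 + (10)·τ' = -2.02776; -2.02776 ∉ [-1.6, -0.4) → out
#9 (2,9): internal coord 2 + (9)·τ' = -0.72498; -0.72498 ∈ [-1.6, -0.4) → IN Λ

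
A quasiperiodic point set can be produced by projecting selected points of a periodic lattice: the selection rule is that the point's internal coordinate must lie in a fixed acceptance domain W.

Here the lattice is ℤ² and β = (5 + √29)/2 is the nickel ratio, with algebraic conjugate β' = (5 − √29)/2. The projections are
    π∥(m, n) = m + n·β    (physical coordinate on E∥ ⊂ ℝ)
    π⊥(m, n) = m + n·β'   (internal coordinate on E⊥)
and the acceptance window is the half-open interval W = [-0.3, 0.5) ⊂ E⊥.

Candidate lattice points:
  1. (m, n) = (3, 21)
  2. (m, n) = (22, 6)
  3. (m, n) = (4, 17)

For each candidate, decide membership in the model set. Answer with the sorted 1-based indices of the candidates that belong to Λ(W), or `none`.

none

β' = (5−√29)/2 ≈ -0.1926.
candidate 1: (m,n)=(3,21) → π∥ = 3+21·β ≈ 112.0442, π⊥ = 3+21·β' ≈ -1.0442 ∉ [-0.3, 0.5) ⇒ out
candidate 2: (m,n)=(22,6) → π∥ = 22+6·β ≈ 53.1555, π⊥ = 22+6·β' ≈ 20.8445 ∉ [-0.3, 0.5) ⇒ out
candidate 3: (m,n)=(4,17) → π∥ = 4+17·β ≈ 92.2739, π⊥ = 4+17·β' ≈ 0.7261 ∉ [-0.3, 0.5) ⇒ out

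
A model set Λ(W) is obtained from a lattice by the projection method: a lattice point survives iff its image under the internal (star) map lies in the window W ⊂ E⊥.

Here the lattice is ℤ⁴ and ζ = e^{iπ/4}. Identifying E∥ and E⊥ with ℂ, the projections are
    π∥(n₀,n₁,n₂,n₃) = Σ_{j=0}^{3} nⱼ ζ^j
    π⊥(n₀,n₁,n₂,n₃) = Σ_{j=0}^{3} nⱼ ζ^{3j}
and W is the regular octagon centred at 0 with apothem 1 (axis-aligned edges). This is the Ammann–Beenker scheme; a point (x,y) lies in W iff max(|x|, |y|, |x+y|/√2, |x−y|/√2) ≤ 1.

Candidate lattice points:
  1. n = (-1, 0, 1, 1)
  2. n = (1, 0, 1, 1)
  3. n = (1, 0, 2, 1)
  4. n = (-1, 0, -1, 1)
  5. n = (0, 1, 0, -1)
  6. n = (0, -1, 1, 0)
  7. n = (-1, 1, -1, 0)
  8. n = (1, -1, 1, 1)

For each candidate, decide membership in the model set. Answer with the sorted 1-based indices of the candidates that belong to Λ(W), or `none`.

1

With ζ = e^{iπ/4} the internal vectors are ζ^0,ζ^3,ζ^6,ζ^9.
candidate 1: n = (-1, 0, 1, 1) → π⊥ ≈ (-0.292893, -0.292893); max(|x|,|y|,|x±y|/√2) = 0.414214 ≤ 1 ⇒ ∈ W
candidate 2: n = (1, 0, 1, 1) → π⊥ ≈ (+1.707107, -0.292893); max(|x|,|y|,|x±y|/√2) = 1.707107 > 1 ⇒ ∉ W
candidate 3: n = (1, 0, 2, 1) → π⊥ ≈ (+1.707107, -1.292893); max(|x|,|y|,|x±y|/√2) = 2.121320 > 1 ⇒ ∉ W
candidate 4: n = (-1, 0, -1, 1) → π⊥ ≈ (-0.292893, +1.707107); max(|x|,|y|,|x±y|/√2) = 1.707107 > 1 ⇒ ∉ W
candidate 5: n = (0, 1, 0, -1) → π⊥ ≈ (-1.414214, +0.000000); max(|x|,|y|,|x±y|/√2) = 1.414214 > 1 ⇒ ∉ W
candidate 6: n = (0, -1, 1, 0) → π⊥ ≈ (+0.707107, -1.707107); max(|x|,|y|,|x±y|/√2) = 1.707107 > 1 ⇒ ∉ W
candidate 7: n = (-1, 1, -1, 0) → π⊥ ≈ (-1.707107, +1.707107); max(|x|,|y|,|x±y|/√2) = 2.414214 > 1 ⇒ ∉ W
candidate 8: n = (1, -1, 1, 1) → π⊥ ≈ (+2.414214, -1.000000); max(|x|,|y|,|x±y|/√2) = 2.414214 > 1 ⇒ ∉ W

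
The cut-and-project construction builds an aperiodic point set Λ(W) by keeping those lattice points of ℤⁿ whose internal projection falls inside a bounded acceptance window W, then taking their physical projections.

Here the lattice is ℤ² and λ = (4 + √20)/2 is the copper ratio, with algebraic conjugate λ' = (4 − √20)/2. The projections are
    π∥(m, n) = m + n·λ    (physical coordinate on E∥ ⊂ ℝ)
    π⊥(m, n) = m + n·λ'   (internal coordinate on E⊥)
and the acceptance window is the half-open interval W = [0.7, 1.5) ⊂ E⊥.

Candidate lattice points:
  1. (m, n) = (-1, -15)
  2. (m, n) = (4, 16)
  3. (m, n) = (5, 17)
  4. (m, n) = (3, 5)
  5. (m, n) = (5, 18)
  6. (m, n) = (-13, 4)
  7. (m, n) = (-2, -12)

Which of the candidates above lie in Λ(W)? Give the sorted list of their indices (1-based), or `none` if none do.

3, 5, 7

Numerically λ ≈ 4.2361 and λ' = −1/λ ≈ -0.2361.
[1] lift (-1,-15): star map gives 2.5410; window check 0.7 ≤ 2.5410 < 1.5 is false → out
[2] lift (4,16): star map gives 0.2229; window check 0.7 ≤ 0.2229 < 1.5 is false → out
[3] lift (5,17): star map gives 0.9868; window check 0.7 ≤ 0.9868 < 1.5 is true → IN Λ
[4] lift (3,5): star map gives 1.8197; window check 0.7 ≤ 1.8197 < 1.5 is false → out
[5] lift (5,18): star map gives 0.7508; window check 0.7 ≤ 0.7508 < 1.5 is true → IN Λ
[6] lift (-13,4): star map gives -13.9443; window check 0.7 ≤ -13.9443 < 1.5 is false → out
[7] lift (-2,-12): star map gives 0.8328; window check 0.7 ≤ 0.8328 < 1.5 is true → IN Λ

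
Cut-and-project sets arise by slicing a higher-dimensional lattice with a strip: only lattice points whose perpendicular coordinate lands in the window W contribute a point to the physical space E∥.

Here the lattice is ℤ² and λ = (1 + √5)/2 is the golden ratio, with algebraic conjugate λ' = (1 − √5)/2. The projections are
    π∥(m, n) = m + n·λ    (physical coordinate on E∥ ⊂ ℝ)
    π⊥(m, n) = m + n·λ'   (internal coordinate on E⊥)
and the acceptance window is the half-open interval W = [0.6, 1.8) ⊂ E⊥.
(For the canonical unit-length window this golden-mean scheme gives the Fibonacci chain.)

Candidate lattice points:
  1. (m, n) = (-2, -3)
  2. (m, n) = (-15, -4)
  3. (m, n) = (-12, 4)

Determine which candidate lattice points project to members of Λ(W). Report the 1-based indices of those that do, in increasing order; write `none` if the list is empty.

Numerically λ ≈ 1.618034 and λ' = −1/λ ≈ -0.618034.
candidate 1: (m,n)=(-2,-3) → π∥ = -2-3·λ ≈ -6.854102, π⊥ = -2-3·λ' ≈ -0.145898 ∉ [0.6, 1.8) ⇒ out
candidate 2: (m,n)=(-15,-4) → π∥ = -15-4·λ ≈ -21.472136, π⊥ = -15-4·λ' ≈ -12.527864 ∉ [0.6, 1.8) ⇒ out
candidate 3: (m,n)=(-12,4) → π∥ = -12+4·λ ≈ -5.527864, π⊥ = -12+4·λ' ≈ -14.472136 ∉ [0.6, 1.8) ⇒ out

none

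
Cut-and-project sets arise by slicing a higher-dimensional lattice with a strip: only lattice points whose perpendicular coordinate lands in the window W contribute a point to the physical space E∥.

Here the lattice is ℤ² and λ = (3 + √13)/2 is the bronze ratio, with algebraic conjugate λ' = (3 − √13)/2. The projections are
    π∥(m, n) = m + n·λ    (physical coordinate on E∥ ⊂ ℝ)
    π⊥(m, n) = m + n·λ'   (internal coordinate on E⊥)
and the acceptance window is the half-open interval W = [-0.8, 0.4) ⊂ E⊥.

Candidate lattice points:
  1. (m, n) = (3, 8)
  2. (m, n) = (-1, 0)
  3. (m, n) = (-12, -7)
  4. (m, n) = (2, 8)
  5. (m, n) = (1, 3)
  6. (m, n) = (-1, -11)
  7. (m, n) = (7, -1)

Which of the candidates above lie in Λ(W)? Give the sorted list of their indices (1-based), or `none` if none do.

4, 5

Numerically λ ≈ 3.30278 and λ' = −1/λ ≈ -0.30278.
[1] lift (3,8): star map gives 0.57779; window check -0.8 ≤ 0.57779 < 0.4 is false → out
[2] lift (-1,0): star map gives -1.00000; window check -0.8 ≤ -1.00000 < 0.4 is false → out
[3] lift (-12,-7): star map gives -9.88057; window check -0.8 ≤ -9.88057 < 0.4 is false → out
[4] lift (2,8): star map gives -0.42221; window check -0.8 ≤ -0.42221 < 0.4 is true → IN Λ
[5] lift (1,3): star map gives 0.09167; window check -0.8 ≤ 0.09167 < 0.4 is true → IN Λ
[6] lift (-1,-11): star map gives 2.33053; window check -0.8 ≤ 2.33053 < 0.4 is false → out
[7] lift (7,-1): star map gives 7.30278; window check -0.8 ≤ 7.30278 < 0.4 is false → out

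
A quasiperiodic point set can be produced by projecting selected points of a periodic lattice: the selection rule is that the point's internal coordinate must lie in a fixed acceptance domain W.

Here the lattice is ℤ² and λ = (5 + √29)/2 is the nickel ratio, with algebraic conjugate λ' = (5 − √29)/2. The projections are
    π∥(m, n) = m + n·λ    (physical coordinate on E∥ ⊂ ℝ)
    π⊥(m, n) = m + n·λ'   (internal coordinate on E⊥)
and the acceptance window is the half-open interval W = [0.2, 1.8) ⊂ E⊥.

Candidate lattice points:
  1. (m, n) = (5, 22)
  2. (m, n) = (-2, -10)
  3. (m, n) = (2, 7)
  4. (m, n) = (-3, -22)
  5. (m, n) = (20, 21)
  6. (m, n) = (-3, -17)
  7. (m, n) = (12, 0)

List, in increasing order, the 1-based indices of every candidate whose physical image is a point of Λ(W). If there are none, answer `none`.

1, 3, 4, 6

Compute λ' = (5−√29)/2 = -0.192582, so π⊥(m,n) = m -0.192582·n.
#1 (5,22): internal coord 5 + (22)·λ' = +0.763187; +0.763187 ∈ [0.2, 1.8) → IN Λ
#2 (-2,-10): internal coord -2 + (-10)·λ' = -0.074176; -0.074176 ∉ [0.2, 1.8) → out
#3 (2,7): internal coord 2 + (7)·λ' = +0.651923; +0.651923 ∈ [0.2, 1.8) → IN Λ
#4 (-3,-22): internal coord -3 + (-22)·λ' = +1.236813; +1.236813 ∈ [0.2, 1.8) → IN Λ
#5 (20,21): internal coord 20 + (21)·λ' = +15.955770; +15.955770 ∉ [0.2, 1.8) → out
#6 (-3,-17): internal coord -3 + (-17)·λ' = +0.273901; +0.273901 ∈ [0.2, 1.8) → IN Λ
#7 (12,0): internal coord 12 + (0)·λ' = +12.000000; +12.000000 ∉ [0.2, 1.8) → out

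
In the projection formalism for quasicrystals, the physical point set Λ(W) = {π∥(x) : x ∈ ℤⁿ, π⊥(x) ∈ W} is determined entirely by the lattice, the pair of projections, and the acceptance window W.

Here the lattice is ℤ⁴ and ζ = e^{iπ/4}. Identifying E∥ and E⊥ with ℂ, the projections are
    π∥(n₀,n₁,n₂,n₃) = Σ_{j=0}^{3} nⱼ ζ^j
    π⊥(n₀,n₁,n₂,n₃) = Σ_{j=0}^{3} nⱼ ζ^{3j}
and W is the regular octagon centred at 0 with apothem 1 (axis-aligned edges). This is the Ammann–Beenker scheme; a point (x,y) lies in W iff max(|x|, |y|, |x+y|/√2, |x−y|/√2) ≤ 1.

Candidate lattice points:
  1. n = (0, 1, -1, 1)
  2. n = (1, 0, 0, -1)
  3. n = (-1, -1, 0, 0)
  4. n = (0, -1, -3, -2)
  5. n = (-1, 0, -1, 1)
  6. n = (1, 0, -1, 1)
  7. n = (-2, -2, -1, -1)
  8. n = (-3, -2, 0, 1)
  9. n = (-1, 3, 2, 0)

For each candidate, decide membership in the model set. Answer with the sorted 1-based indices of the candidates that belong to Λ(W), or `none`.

Internal map: ζ^{3j} for j=0..3 gives (1,0), (−√2/2,√2/2), (0,−1), (√2/2,√2/2).
candidate 1: n = (0, 1, -1, 1) → π⊥ ≈ (+0.00000, +2.41421); max(|x|,|y|,|x±y|/√2) = 2.41421 > 1 ⇒ ∉ W
candidate 2: n = (1, 0, 0, -1) → π⊥ ≈ (+0.29289, -0.70711); max(|x|,|y|,|x±y|/√2) = 0.70711 ≤ 1 ⇒ ∈ W
candidate 3: n = (-1, -1, 0, 0) → π⊥ ≈ (-0.29289, -0.70711); max(|x|,|y|,|x±y|/√2) = 0.70711 ≤ 1 ⇒ ∈ W
candidate 4: n = (0, -1, -3, -2) → π⊥ ≈ (-0.70711, +0.87868); max(|x|,|y|,|x±y|/√2) = 1.12132 > 1 ⇒ ∉ W
candidate 5: n = (-1, 0, -1, 1) → π⊥ ≈ (-0.29289, +1.70711); max(|x|,|y|,|x±y|/√2) = 1.70711 > 1 ⇒ ∉ W
candidate 6: n = (1, 0, -1, 1) → π⊥ ≈ (+1.70711, +1.70711); max(|x|,|y|,|x±y|/√2) = 2.41421 > 1 ⇒ ∉ W
candidate 7: n = (-2, -2, -1, -1) → π⊥ ≈ (-1.29289, -1.12132); max(|x|,|y|,|x±y|/√2) = 1.70711 > 1 ⇒ ∉ W
candidate 8: n = (-3, -2, 0, 1) → π⊥ ≈ (-0.87868, -0.70711); max(|x|,|y|,|x±y|/√2) = 1.12132 > 1 ⇒ ∉ W
candidate 9: n = (-1, 3, 2, 0) → π⊥ ≈ (-3.12132, +0.12132); max(|x|,|y|,|x±y|/√2) = 3.12132 > 1 ⇒ ∉ W

2, 3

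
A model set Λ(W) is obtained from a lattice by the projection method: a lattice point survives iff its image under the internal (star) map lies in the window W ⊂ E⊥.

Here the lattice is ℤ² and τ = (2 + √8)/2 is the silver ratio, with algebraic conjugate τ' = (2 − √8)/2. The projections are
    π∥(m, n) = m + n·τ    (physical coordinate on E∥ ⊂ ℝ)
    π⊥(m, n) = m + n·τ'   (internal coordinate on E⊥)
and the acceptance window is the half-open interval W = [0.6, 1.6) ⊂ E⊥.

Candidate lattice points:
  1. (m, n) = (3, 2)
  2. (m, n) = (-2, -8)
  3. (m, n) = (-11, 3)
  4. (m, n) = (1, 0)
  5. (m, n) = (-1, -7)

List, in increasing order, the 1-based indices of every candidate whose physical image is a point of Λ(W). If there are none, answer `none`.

2, 4

Compute τ' = (2−√8)/2 = -0.41421, so π⊥(m,n) = m -0.41421·n.
#1 (3,2): internal coord 3 + (2)·τ' = +2.17157; +2.17157 ∉ [0.6, 1.6) → out
#2 (-2,-8): internal coord -2 + (-8)·τ' = +1.31371; +1.31371 ∈ [0.6, 1.6) → IN Λ
#3 (-11,3): internal coord -11 + (3)·τ' = -12.24264; -12.24264 ∉ [0.6, 1.6) → out
#4 (1,0): internal coord 1 + (0)·τ' = +1.00000; +1.00000 ∈ [0.6, 1.6) → IN Λ
#5 (-1,-7): internal coord -1 + (-7)·τ' = +1.89949; +1.89949 ∉ [0.6, 1.6) → out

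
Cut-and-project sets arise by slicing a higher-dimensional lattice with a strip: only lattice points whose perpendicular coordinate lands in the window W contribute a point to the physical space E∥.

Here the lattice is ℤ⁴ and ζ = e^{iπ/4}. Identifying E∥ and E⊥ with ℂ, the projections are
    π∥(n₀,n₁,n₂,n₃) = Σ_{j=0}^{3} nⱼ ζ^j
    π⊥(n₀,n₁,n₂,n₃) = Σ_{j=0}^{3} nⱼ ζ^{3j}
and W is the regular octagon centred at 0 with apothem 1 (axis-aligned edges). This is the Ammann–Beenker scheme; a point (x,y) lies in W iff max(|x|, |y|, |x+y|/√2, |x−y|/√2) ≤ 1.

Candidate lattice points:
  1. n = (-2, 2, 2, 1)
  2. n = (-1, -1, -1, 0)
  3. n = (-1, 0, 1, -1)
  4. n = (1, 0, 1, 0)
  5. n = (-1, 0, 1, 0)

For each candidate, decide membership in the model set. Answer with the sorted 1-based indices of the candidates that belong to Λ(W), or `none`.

2

Internal map: ζ^{3j} for j=0..3 gives (1,0), (−√2/2,√2/2), (0,−1), (√2/2,√2/2).
#1 (-2, 2, 2, 1): internal (-2.70711, 0.12132); octagon support 2.70711 vs apothem 1 → ∉ W
#2 (-1, -1, -1, 0): internal (-0.29289, 0.29289); octagon support 0.41421 vs apothem 1 → ∈ W
#3 (-1, 0, 1, -1): internal (-1.70711, -1.70711); octagon support 2.41421 vs apothem 1 → ∉ W
#4 (1, 0, 1, 0): internal (1.00000, -1.00000); octagon support 1.41421 vs apothem 1 → ∉ W
#5 (-1, 0, 1, 0): internal (-1.00000, -1.00000); octagon support 1.41421 vs apothem 1 → ∉ W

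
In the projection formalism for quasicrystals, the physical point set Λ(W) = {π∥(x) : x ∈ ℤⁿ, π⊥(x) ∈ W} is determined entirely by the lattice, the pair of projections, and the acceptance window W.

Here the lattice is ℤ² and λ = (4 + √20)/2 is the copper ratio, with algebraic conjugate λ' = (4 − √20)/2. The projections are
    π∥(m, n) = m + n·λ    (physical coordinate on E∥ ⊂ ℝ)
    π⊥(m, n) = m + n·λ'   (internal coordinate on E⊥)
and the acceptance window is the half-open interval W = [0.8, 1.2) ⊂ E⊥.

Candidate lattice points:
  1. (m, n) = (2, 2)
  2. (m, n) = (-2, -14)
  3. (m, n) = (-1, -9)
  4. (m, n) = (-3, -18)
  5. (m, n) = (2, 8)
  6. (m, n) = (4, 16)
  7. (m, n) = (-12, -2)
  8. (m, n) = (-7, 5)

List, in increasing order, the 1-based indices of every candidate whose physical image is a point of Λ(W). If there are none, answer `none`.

3

Compute λ' = (4−√20)/2 = -0.23607, so π⊥(m,n) = m -0.23607·n.
#1 (2,2): internal coord 2 + (2)·λ' = +1.52786; +1.52786 ∉ [0.8, 1.2) → out
#2 (-2,-14): internal coord -2 + (-14)·λ' = +1.30495; +1.30495 ∉ [0.8, 1.2) → out
#3 (-1,-9): internal coord -1 + (-9)·λ' = +1.12461; +1.12461 ∈ [0.8, 1.2) → IN Λ
#4 (-3,-18): internal coord -3 + (-18)·λ' = +1.24922; +1.24922 ∉ [0.8, 1.2) → out
#5 (2,8): internal coord 2 + (8)·λ' = +0.11146; +0.11146 ∉ [0.8, 1.2) → out
#6 (4,16): internal coord 4 + (16)·λ' = +0.22291; +0.22291 ∉ [0.8, 1.2) → out
#7 (-12,-2): internal coord -12 + (-2)·λ' = -11.52786; -11.52786 ∉ [0.8, 1.2) → out
#8 (-7,5): internal coord -7 + (5)·λ' = -8.18034; -8.18034 ∉ [0.8, 1.2) → out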